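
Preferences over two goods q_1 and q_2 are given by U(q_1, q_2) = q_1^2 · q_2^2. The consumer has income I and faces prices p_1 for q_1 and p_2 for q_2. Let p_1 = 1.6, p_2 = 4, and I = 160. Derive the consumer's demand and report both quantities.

The MRS is q_2/q_1. Set MRS = p_1/p_2.
So 2·p_2·q_2 = 2·p_1·q_1; combined with the budget, a share 0.5 of income goes to q_1.
Demand: q_1*(p_1,p_2,I) = 0.5·I/p_1 and q_2* = 0.5·I/p_2.
At p_1=1.6, p_2=4, I=160: q_1* = 0.5·160/1.6 = 50, q_2* = 20.

q_1* = 50, q_2* = 20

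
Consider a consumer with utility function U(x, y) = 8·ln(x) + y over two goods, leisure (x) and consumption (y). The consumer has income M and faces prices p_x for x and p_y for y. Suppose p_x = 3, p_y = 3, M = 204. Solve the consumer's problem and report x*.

MU_x = 8/x, MU_y = 1. Tangency: 8/x = p_x/p_y.
So x*(p_x,p_y) = 8·p_y/p_x, independent of income; and y* = (M − 8·p_y)/p_y.
At the given prices: x* = 8·3/3 = 8.

x* = 8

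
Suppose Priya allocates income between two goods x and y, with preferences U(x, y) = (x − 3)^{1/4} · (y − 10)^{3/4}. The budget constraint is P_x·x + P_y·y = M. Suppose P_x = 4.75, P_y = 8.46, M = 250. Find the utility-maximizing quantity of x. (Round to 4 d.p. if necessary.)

x* = 10.9553

Let x' = x−3, y' = y−10. MRS = (1/3)·y'/x' = P_x/P_y.
Substituting into the budget: x* = 3 + 0.25·(M − 3·P_x − 10·P_y)/P_x, and y* = 10 + 0.75·(…)/P_y.
Discretionary income = 250 − 3·4.75 − 10·8.46 = 151.15; x* = 3 + 0.25·151.15/4.75 = 10.9553.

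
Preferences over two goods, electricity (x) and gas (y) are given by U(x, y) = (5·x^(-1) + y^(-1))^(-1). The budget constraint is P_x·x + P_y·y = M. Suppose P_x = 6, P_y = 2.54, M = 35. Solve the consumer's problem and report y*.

y* = 3.1058

MU_x ∝ 5·x^(-2), MU_y ∝ y^(-2), so MRS = 5·(y/x)^(2) = P_x/P_y.
Hence y/x = ((1/5)·P_x/P_y)^(1/(2)), i.e. raised to the 0.5 power.
With the ratio pinned down, the budget gives x* = M/(P_x + P_y·(y/x)) and y* = (y/x)·x*.
Numerically y/x = 0.687343, so x* = 35/(6 + 2.54·0.687343) = 4.5185 and y* = 0.687343·4.5185 = 3.1058.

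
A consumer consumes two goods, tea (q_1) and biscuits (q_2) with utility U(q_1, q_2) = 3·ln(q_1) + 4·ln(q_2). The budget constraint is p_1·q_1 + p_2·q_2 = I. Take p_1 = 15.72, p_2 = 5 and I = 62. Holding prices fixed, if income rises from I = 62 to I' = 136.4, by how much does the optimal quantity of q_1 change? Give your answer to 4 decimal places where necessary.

Δq_1* = 2.0284

Tangency: MRS = (3/4)·q_2/q_1 = p_1/p_2.
So 3·p_2·q_2 = 4·p_1·q_1; combined with the budget, a share 3/7 of income goes to q_1.
Demand: q_1*(p_1,p_2,I) = 3/7·I/p_1 and q_2* = 4/7·I/p_2.
At p_1=15.72, p_2=5, I=62: q_1* = 3/7·62/15.72 = 1.6903.
At I' = 136.4: q_1* = 3.7186. Change: 3.7186 − 1.6903 = 2.0284.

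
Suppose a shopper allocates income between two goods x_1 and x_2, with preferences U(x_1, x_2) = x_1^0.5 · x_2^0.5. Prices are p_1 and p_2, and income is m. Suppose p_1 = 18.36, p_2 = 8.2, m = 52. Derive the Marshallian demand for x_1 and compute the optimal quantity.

The MRS is x_2/x_1. Set MRS = p_1/p_2.
Rearranging, p_2·x_2 = p_1·x_1. Substituting into the budget gives p_1·x_1·(1 + 1) = m.
Demand: x_1*(p_1,p_2,m) = 0.5·m/p_1 and x_2* = 0.5·m/p_2.
At p_1=18.36, p_2=8.2, m=52: x_1* = 0.5·52/18.36 = 1.4161.

x_1* = 1.4161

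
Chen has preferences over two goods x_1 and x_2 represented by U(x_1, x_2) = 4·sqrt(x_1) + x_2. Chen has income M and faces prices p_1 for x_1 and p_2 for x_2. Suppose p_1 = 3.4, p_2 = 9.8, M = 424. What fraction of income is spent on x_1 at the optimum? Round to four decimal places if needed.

Set MRS = p_1/p_2: 2·x_1^(−1/2) = p_1/p_2.
Solve: √x_1 = 2·p_2/p_1, so x_1*(p_1,p_2) = (2·p_2/p_1)², and x_2* = (M − p_1·x_1*)/p_2.
Plugging in: x_1* = (2·9.8/3.4)² = 33.2318, x_2* = 31.7359.
Expenditure on x_1: 3.4·33.2318 = 112.9882; share = 0.2665.

share on x_1 = 0.2665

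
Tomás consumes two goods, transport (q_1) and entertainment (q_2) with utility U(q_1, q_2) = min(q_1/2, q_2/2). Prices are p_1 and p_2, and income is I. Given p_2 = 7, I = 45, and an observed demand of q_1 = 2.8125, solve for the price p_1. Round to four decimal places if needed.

p_1 = 9

Leontief preferences: the optimum is at the kink where q_1/2 = q_2/2, i.e. q_2 = q_1.
Budget: p_1·q_1 + p_2·q_1 = I, so (2·p_1 + 2·p_2)·q_1 = 2·I.
Demand: q_1*(p_1,p_2,I) = 2·I/(2·p_1 + 2·p_2), q_2* = 2·I/(2·p_1 + 2·p_2).
Set q_1* = 2.8125 in the demand function and solve for p_1: p_1 = 9.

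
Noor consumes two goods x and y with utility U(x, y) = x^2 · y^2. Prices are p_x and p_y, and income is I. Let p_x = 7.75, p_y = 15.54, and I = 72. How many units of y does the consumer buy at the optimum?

y* = 2.3166

The MRS is y/x. Set MRS = p_x/p_y.
Rearranging, p_y·y = p_x·x. Substituting into the budget gives p_x·x·(1 + 1) = I.
Demand: x*(p_x,p_y,I) = 0.5·I/p_x and y* = 0.5·I/p_y.
At p_x=7.75, p_y=15.54, I=72: y* = 0.5·72/15.54 = 2.3166.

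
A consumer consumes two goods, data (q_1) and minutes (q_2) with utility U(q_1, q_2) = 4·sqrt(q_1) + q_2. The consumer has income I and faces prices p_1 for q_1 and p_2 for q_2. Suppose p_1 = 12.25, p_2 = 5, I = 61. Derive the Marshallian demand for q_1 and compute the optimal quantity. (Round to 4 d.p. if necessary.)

q_1* = 0.6664

MU_q_1 = 2/√q_1, MU_q_2 = 1. Tangency: 2/√q_1 = p_1/p_2.
Solve: √q_1 = 2·p_2/p_1, so q_1*(p_1,p_2) = (2·p_2/p_1)², and q_2* = (I − p_1·q_1*)/p_2.
Plugging in: q_1* = (2·5/12.25)² = 0.6664.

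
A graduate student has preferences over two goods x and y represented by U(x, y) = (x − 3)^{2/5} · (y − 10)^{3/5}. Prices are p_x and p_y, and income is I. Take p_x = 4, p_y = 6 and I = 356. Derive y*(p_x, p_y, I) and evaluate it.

y* = 38.4

Let x' = x−3, y' = y−10. MRS = (2/3)·y'/x' = p_x/p_y.
Substituting into the budget: x* = 3 + 0.4·(I − 3·p_x − 10·p_y)/p_x, and y* = 10 + 0.6·(…)/p_y.
Discretionary income = 356 − 3·4 − 10·6 = 284; y* = 10 + 0.6·284/6 = 38.4.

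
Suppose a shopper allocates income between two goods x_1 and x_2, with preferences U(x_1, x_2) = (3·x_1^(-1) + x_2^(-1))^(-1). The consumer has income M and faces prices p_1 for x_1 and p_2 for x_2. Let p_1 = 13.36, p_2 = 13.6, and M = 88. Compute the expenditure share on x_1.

MU_x_1 ∝ 3·x_1^(-2), MU_x_2 ∝ x_2^(-2), so MRS = 3·(x_2/x_1)^(2) = p_1/p_2.
Solve for the ratio: x_2/x_1 = [(1/3)·p_1/p_2]^(0.5).
Substitute x_2 = (x_2/x_1)·x_1 into the budget: x_1* = M/(p_1 + p_2·(x_2/x_1)).
Numerically x_2/x_1 = 0.572233, so x_1* = 88/(13.36 + 13.6·0.572233) = 4.1623 and x_2* = 0.572233·4.1623 = 2.3818.
Expenditure on x_1: 13.36·4.1623 = 55.6078; share = 0.6319.

share on x_1 = 0.6319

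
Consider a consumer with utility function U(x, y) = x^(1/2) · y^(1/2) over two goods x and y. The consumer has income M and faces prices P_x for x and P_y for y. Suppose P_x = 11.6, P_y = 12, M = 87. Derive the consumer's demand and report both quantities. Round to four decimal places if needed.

x* = 3.75, y* = 3.625

Tangency: MRS = y/x = P_x/P_y.
Rearranging, P_y·y = P_x·x. Substituting into the budget gives P_x·x·(1 + 1) = M.
Demand: x*(P_x,P_y,M) = 0.5·M/P_x and y* = 0.5·M/P_y.
At P_x=11.6, P_y=12, M=87: x* = 0.5·87/11.6 = 3.75, y* = 3.625.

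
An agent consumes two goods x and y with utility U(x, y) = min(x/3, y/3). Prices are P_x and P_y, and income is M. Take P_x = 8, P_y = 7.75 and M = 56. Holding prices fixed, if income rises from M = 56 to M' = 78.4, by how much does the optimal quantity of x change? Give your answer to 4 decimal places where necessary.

Δx* = 1.4222

Here 3·8 + 3·7.75 = 47.25, giving x* = 3.5556.
At M' = 78.4: x* = 4.9778. Change: 4.9778 − 3.5556 = 1.4222.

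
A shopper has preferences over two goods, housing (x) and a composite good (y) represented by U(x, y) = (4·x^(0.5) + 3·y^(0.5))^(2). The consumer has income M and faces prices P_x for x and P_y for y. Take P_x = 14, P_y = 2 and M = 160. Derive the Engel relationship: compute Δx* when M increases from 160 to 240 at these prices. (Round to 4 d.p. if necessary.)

Δx* = 1.1573

From the CES first-order condition, (4/3)·(y/x)^(0.5) = P_x/P_y.
Solve for the ratio: y/x = [(3/4)·P_x/P_y]^(2).
With the ratio pinned down, the budget gives x* = M/(P_x + P_y·(y/x)) and y* = (y/x)·x*.
Numerically y/x = 27.5625, so x* = 160/(14 + 2·27.5625) = 2.3146.
At M' = 240: x* = 3.472. Change: 3.472 − 2.3146 = 1.1573.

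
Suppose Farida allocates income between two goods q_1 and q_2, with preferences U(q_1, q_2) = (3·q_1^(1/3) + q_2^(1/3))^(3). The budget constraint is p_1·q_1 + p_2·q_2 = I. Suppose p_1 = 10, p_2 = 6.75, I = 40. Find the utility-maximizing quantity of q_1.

q_1* = 3.2409

From the CES first-order condition, 3·(q_2/q_1)^(2/3) = p_1/p_2.
Solve for the ratio: q_2/q_1 = [(1/3)·p_1/p_2]^(1.5).
Substitute q_2 = (q_2/q_1)·q_1 into the budget: q_1* = I/(p_1 + p_2·(q_2/q_1)).
Numerically q_2/q_1 = 0.347026, so q_1* = 40/(10 + 6.75·0.347026) = 3.2409.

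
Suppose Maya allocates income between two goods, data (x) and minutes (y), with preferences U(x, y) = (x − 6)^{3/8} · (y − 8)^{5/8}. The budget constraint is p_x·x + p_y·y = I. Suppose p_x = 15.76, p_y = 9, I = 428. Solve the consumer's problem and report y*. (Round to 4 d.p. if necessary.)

MRS = (3/5)·(y−8)/(x−6). Tangency with p_x/p_y gives y−8 = (5/3)·(p_x/p_y)·(x−6).
Substituting into the budget: x* = 6 + 0.375·(I − 6·p_x − 8·p_y)/p_x, and y* = 8 + 0.625·(…)/p_y.
Discretionary income = 428 − 6·15.76 − 8·9 = 261.44; y* = 8 + 0.625·261.44/9 = 26.1556.

y* = 26.1556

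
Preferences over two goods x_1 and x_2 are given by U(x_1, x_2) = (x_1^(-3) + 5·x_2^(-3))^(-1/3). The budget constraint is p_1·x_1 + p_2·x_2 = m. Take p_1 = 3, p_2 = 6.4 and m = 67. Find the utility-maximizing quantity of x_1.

From the CES first-order condition, (1/5)·(x_2/x_1)^(4) = p_1/p_2.
Solve for the ratio: x_2/x_1 = [5·p_1/p_2]^(0.25).
Substitute x_2 = (x_2/x_1)·x_1 into the budget: x_1* = m/(p_1 + p_2·(x_2/x_1)).
Numerically x_2/x_1 = 1.237308, so x_1* = 67/(3 + 6.4·1.237308) = 6.1362.

x_1* = 6.1362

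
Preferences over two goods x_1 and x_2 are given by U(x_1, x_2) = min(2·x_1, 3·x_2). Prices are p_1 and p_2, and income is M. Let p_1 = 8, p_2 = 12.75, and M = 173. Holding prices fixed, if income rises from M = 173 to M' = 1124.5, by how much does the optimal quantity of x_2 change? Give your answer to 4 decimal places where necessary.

Here 3·8 + 2·12.75 = 49.5, giving x_2* = 6.9899.
At M' = 1124.5: x_2* = 45.4343. Change: 45.4343 − 6.9899 = 38.4444.

Δx_2* = 38.4444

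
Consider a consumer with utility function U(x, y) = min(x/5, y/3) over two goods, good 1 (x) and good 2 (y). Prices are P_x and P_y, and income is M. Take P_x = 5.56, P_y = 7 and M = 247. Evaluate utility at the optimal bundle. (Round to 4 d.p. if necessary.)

V = 5.0615

Here 5·5.56 + 3·7 = 48.8, giving x* = 25.3074 and y* = 15.1844.
Utility at the optimum: U(25.3074, 15.1844) = 5.0615.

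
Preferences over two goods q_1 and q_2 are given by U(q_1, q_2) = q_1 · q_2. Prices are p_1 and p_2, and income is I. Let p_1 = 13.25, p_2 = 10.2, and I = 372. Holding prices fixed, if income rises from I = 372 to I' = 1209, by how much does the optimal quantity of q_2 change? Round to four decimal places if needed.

Tangency: MRS = q_2/q_1 = p_1/p_2.
So p_2·q_2 = p_1·q_1; combined with the budget, a share 0.5 of income goes to q_1.
Demand: q_1*(p_1,p_2,I) = 0.5·I/p_1 and q_2* = 0.5·I/p_2.
At p_1=13.25, p_2=10.2, I=372: q_2* = 0.5·372/10.2 = 18.2353.
At I' = 1209: q_2* = 59.2647. Change: 59.2647 − 18.2353 = 41.0294.

Δq_2* = 41.0294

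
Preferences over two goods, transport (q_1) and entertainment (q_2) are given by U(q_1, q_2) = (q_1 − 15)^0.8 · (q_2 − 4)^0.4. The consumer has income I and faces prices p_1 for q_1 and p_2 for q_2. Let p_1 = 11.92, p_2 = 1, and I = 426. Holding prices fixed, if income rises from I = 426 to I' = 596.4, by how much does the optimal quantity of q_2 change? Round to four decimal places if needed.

MRS = 2·(q_2−4)/(q_1−15). Tangency with p_1/p_2 gives q_2−4 = (1/2)·(p_1/p_2)·(q_1−15).
Substituting into the budget: q_1* = 15 + 2/3·(I − 15·p_1 − 4·p_2)/p_1, and q_2* = 4 + 1/3·(…)/p_2.
Discretionary income = 426 − 15·11.92 − 4·1 = 243.2; q_2* = 4 + 1/3·243.2/1 = 85.0667.
At I' = 596.4: q_2* = 141.8667. Change: 141.8667 − 85.0667 = 56.8.

Δq_2* = 56.8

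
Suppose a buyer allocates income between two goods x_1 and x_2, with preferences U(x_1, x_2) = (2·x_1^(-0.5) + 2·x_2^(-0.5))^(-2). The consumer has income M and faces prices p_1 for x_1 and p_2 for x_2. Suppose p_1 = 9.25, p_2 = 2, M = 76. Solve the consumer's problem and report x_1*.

MU_x_1 ∝ 2·x_1^(-1.5), MU_x_2 ∝ 2·x_2^(-1.5), so MRS = (x_2/x_1)^(1.5) = p_1/p_2.
Hence x_2/x_1 = (p_1/p_2)^(1/(1.5)), i.e. raised to the 2/3 power.
With the ratio pinned down, the budget gives x_1* = M/(p_1 + p_2·(x_2/x_1)) and x_2* = (x_2/x_1)·x_1*.
Numerically x_2/x_1 = 2.775926, so x_1* = 76/(9.25 + 2·2.775926) = 5.1345.

x_1* = 5.1345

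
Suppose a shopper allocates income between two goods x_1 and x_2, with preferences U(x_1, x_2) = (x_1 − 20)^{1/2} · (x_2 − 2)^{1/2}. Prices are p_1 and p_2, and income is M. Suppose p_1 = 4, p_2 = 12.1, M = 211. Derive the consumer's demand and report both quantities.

x_1* = 33.35, x_2* = 6.4132

MRS = (x_2−2)/(x_1−20). Tangency with p_1/p_2 gives x_2−2 = (p_1/p_2)·(x_1−20).
After buying the subsistence bundle (20, 2), a share 0.5 of the remaining income goes to x_1: x_1* = 20 + 0.5·(M − 20p_1 − 2p_2)/p_1.
Discretionary income = 211 − 20·4 − 2·12.1 = 106.8; x_1* = 20 + 0.5·106.8/4 = 33.35; x_2* = 2 + 0.5·106.8/12.1 = 6.4132.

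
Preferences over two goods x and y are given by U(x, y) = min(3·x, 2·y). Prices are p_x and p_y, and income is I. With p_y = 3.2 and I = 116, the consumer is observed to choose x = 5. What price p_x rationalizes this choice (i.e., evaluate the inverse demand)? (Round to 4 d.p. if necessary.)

Leontief preferences: the optimum is at the kink where x/2 = y/3, i.e. y = (3/2)·x.
Budget: p_x·x + p_y·(3/2)·x = I, so (2·p_x + 3·p_y)·x = 2·I.
Demand: x*(p_x,p_y,I) = 2·I/(2·p_x + 3·p_y), y* = 3·I/(2·p_x + 3·p_y).
Set x* = 5 in the demand function and solve for p_x: p_x = 18.4.

p_x = 18.4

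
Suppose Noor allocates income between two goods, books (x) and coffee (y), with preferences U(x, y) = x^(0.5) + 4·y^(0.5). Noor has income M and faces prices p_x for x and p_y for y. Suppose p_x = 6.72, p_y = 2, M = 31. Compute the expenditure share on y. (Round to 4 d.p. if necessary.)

MRS = MU_x/MU_y = (1/4)·(y/x)^(0.5). Set equal to p_x/p_y.
Hence y/x = (4·p_x/p_y)^(1/(0.5)), i.e. raised to the 2 power.
Substitute y = (y/x)·x into the budget: x* = M/(p_x + p_y·(y/x)).
Numerically y/x = 180.6336, so x* = 31/(6.72 + 2·180.6336) = 0.0842 and y* = 180.6336·0.0842 = 15.2169.
Expenditure on y: 2·15.2169 = 30.4339; share = 0.9817.

share on y = 0.9817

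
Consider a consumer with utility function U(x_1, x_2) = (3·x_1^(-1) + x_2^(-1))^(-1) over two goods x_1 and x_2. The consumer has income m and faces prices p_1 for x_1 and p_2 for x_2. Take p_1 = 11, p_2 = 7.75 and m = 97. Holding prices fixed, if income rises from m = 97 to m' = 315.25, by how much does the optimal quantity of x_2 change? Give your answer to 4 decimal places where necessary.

Δx_2* = 9.1925

MU_x_1 ∝ 3·x_1^(-2), MU_x_2 ∝ x_2^(-2), so MRS = 3·(x_2/x_1)^(2) = p_1/p_2.
Hence x_2/x_1 = ((1/3)·p_1/p_2)^(1/(2)), i.e. raised to the 0.5 power.
With the ratio pinned down, the budget gives x_1* = m/(p_1 + p_2·(x_2/x_1)) and x_2* = (x_2/x_1)·x_1*.
Numerically x_2/x_1 = 0.687836, so x_1* = 97/(11 + 7.75·0.687836) = 5.9397 and x_2* = 0.687836·5.9397 = 4.0856.
At m' = 315.25: x_2* = 13.2781. Change: 13.2781 − 4.0856 = 9.1925.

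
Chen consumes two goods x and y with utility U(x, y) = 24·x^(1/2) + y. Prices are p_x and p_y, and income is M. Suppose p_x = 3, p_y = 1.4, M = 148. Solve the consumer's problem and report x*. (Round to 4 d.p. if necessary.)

Utility is quasi-linear in y; the FOC for x is 12/√x = p_x/p_y.
Thus x* = (12·p_y/p_x)² — independent of M — with the rest of income spent on y.
Plugging in: x* = (12·1.4/3)² = 31.36.

x* = 31.36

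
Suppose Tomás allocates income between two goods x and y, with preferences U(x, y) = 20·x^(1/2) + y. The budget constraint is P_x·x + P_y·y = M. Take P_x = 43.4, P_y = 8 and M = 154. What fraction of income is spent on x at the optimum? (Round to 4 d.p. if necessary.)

share on x = 0.9576

Thus x* = (10·P_y/P_x)² — independent of M — with the rest of income spent on y.
Plugging in: x* = (10·8/43.4)² = 3.3978, y* = 0.8168.
Expenditure on x: 43.4·3.3978 = 147.4654; share = 0.9576.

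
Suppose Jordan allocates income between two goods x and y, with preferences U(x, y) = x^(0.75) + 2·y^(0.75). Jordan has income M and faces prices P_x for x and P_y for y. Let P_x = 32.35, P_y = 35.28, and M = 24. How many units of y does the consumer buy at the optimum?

y* = 0.6293

From the CES first-order condition, (1/2)·(y/x)^(0.25) = P_x/P_y.
Solve for the ratio: y/x = [2·P_x/P_y]^(4).
With the ratio pinned down, the budget gives x* = M/(P_x + P_y·(y/x)) and y* = (y/x)·x*.
Numerically y/x = 11.311047, so x* = 24/(32.35 + 35.28·11.311047) = 0.0556 and y* = 11.311047·0.0556 = 0.6293.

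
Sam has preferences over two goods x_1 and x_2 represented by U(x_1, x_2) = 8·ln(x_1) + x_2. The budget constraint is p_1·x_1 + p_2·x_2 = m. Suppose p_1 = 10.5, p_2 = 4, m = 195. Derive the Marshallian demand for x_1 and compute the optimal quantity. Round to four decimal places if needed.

x_1* = 3.0476

So x_1*(p_1,p_2) = 8·p_2/p_1, independent of income; and x_2* = (m − 8·p_2)/p_2.
At the given prices: x_1* = 8·4/10.5 = 3.0476.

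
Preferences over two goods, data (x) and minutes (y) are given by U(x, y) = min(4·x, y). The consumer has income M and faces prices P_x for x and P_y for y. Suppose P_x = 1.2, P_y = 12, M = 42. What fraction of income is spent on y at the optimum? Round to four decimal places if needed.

With perfect complements, no substitution: consume in ratio x:y = 1:4.
Budget: P_x·x + P_y·4·x = M, so (P_x + 4·P_y)·x = M.
Demand: x*(P_x,P_y,M) = M/(P_x + 4·P_y), y* = 4·M/(P_x + 4·P_y).
Here 1.2 + 4·12 = 49.2, giving x* = 0.8537 and y* = 3.4146.
Expenditure on y: 12·3.4146 = 40.9756; share = 0.9756.

share on y = 0.9756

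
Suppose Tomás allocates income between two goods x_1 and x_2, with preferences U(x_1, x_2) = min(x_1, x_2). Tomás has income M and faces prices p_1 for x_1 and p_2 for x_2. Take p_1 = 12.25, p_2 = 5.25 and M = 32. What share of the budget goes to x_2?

Demand: x_1*(p_1,p_2,M) = M/(p_1 + p_2), x_2* = M/(p_1 + p_2).
Here 12.25 + 5.25 = 17.5, giving x_1* = 1.8286 and x_2* = 1.8286.
Expenditure on x_2: 5.25·1.8286 = 9.6; share = 0.3.

share on x_2 = 0.3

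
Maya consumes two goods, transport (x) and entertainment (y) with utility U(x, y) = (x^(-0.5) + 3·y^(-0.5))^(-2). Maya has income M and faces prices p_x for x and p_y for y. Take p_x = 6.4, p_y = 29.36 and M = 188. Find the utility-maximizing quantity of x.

x* = 6.5919

With the ratio pinned down, the budget gives x* = M/(p_x + p_y·(y/x)) and y* = (y/x)·x*.
Numerically y/x = 0.753408, so x* = 188/(6.4 + 29.36·0.753408) = 6.5919.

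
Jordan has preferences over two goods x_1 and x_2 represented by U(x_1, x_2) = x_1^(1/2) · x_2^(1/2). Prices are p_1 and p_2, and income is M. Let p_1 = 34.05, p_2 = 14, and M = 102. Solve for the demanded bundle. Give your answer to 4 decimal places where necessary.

x_1* = 1.4978, x_2* = 3.6429

The MRS is x_2/x_1. Set MRS = p_1/p_2.
So 0.5·p_2·x_2 = 0.5·p_1·x_1; combined with the budget, a share 0.5 of income goes to x_1.
Demand: x_1*(p_1,p_2,M) = 0.5·M/p_1 and x_2* = 0.5·M/p_2.
At p_1=34.05, p_2=14, M=102: x_1* = 0.5·102/34.05 = 1.4978, x_2* = 3.6429.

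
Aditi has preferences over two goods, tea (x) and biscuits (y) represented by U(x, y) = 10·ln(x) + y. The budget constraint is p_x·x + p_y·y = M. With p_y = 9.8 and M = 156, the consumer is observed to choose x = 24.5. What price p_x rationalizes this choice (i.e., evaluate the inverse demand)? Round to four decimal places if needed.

p_x = 4

MU_x = 10/x, MU_y = 1. Tangency: 10/x = p_x/p_y.
So x*(p_x,p_y) = 10·p_y/p_x, independent of income; and y* = (M − 10·p_y)/p_y.
Set x* = 24.5 in the demand function and solve for p_x: p_x = 4.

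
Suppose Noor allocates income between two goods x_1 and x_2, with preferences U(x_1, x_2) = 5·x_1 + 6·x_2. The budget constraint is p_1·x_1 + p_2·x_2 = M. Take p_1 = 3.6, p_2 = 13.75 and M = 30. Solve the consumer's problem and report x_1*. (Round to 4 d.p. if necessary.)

Perfect substitutes: compare marginal utility per dollar. 5/p_1 vs 6/p_2 → 1.3889 vs 0.4364.
x_1 gives more utility per dollar, so spend all income on x_1: x_1* = M/p_1, x_2* = 0.
Numerically: x_1* = 8.3333, x_2* = 0.

x_1* = 8.3333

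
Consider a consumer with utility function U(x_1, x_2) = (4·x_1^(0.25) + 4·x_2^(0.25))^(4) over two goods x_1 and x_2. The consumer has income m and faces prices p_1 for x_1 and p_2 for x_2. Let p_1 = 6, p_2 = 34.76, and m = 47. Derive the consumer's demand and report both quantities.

MU_x_1 ∝ 4·x_1^(-0.75), MU_x_2 ∝ 4·x_2^(-0.75), so MRS = (x_2/x_1)^(0.75) = p_1/p_2.
Hence x_2/x_1 = (p_1/p_2)^(1/(0.75)), i.e. raised to the 4/3 power.
Substitute x_2 = (x_2/x_1)·x_1 into the budget: x_1* = m/(p_1 + p_2·(x_2/x_1)).
Numerically x_2/x_1 = 0.096109, so x_1* = 47/(6 + 34.76·0.096109) = 5.0317 and x_2* = 0.096109·5.0317 = 0.4836.

x_1* = 5.0317, x_2* = 0.4836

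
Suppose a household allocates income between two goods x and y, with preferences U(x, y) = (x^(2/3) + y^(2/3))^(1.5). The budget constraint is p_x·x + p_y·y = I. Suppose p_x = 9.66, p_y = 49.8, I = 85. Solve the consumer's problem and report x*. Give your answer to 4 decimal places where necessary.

With the ratio pinned down, the budget gives x* = I/(p_x + p_y·(y/x)) and y* = (y/x)·x*.
Numerically y/x = 0.007299, so x* = 85/(9.66 + 49.8·0.007299) = 8.4801.

x* = 8.4801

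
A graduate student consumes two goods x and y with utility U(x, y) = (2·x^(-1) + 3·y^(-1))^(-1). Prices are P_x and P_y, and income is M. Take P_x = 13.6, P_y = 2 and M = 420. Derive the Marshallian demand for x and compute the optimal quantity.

x* = 21.0131

MU_x ∝ 2·x^(-2), MU_y ∝ 3·y^(-2), so MRS = (2/3)·(y/x)^(2) = P_x/P_y.
Solve for the ratio: y/x = [(3/2)·P_x/P_y]^(0.5).
Substitute y = (y/x)·x into the budget: x* = M/(P_x + P_y·(y/x)).
Numerically y/x = 3.193744, so x* = 420/(13.6 + 2·3.193744) = 21.0131.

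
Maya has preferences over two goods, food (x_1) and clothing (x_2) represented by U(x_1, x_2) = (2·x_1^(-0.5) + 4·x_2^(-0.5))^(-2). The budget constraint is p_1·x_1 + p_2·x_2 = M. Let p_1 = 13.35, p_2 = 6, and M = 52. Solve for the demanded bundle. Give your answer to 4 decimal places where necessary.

x_1* = 1.7578, x_2* = 4.7556

From the CES first-order condition, (1/2)·(x_2/x_1)^(1.5) = p_1/p_2.
Solve for the ratio: x_2/x_1 = [2·p_1/p_2]^(2/3).
With the ratio pinned down, the budget gives x_1* = M/(p_1 + p_2·(x_2/x_1)) and x_2* = (x_2/x_1)·x_1*.
Numerically x_2/x_1 = 2.705453, so x_1* = 52/(13.35 + 6·2.705453) = 1.7578 and x_2* = 2.705453·1.7578 = 4.7556.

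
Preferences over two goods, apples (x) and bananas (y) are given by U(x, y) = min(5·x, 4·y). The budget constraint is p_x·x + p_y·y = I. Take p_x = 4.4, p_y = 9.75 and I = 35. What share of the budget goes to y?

share on y = 0.7347

Demand: x*(p_x,p_y,I) = 4·I/(4·p_x + 5·p_y), y* = 5·I/(4·p_x + 5·p_y).
Here 4·4.4 + 5·9.75 = 66.35, giving x* = 2.11 and y* = 2.6375.
Expenditure on y: 9.75·2.6375 = 25.7159; share = 0.7347.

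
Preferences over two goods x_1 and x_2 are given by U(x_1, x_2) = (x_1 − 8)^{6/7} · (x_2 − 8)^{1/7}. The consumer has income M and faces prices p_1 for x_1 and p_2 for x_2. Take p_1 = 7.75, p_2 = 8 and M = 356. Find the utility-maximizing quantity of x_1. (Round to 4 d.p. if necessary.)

Let x_1' = x_1−8, x_2' = x_2−8. MRS = 6·x_2'/x_1' = p_1/p_2.
Substituting into the budget: x_1* = 8 + 6/7·(M − 8·p_1 − 8·p_2)/p_1, and x_2* = 8 + 1/7·(…)/p_2.
Discretionary income = 356 − 8·7.75 − 8·8 = 230; x_1* = 8 + 6/7·230/7.75 = 33.4378.

x_1* = 33.4378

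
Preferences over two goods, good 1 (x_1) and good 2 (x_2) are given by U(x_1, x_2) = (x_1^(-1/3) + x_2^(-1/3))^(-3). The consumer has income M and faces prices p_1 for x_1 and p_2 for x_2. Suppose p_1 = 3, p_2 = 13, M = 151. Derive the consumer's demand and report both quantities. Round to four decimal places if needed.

From the CES first-order condition, (x_2/x_1)^(4/3) = p_1/p_2.
Solve for the ratio: x_2/x_1 = [p_1/p_2]^(0.75).
Substitute x_2 = (x_2/x_1)·x_1 into the budget: x_1* = M/(p_1 + p_2·(x_2/x_1)).
Numerically x_2/x_1 = 0.332953, so x_1* = 151/(3 + 13·0.332953) = 20.6048 and x_2* = 0.332953·20.6048 = 6.8604.

x_1* = 20.6048, x_2* = 6.8604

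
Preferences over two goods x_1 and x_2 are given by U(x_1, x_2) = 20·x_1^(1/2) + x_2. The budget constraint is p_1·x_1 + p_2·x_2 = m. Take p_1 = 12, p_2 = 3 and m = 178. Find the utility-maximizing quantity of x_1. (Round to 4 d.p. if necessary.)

MU_x_1 = 10/√x_1, MU_x_2 = 1. Tangency: 10/√x_1 = p_1/p_2.
Thus x_1* = (10·p_2/p_1)² — independent of m — with the rest of income spent on x_2.
Plugging in: x_1* = (10·3/12)² = 6.25.

x_1* = 6.25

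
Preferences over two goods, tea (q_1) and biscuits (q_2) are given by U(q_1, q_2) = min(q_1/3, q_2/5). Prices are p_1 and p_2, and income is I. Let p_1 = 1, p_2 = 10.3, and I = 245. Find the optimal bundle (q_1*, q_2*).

With perfect complements, no substitution: consume in ratio q_1:q_2 = 3:5.
Budget: p_1·q_1 + p_2·(5/3)·q_1 = I, so (3·p_1 + 5·p_2)·q_1 = 3·I.
Demand: q_1*(p_1,p_2,I) = 3·I/(3·p_1 + 5·p_2), q_2* = 5·I/(3·p_1 + 5·p_2).
Here 3·1 + 5·10.3 = 54.5, giving q_1* = 13.4862 and q_2* = 22.4771.

q_1* = 13.4862, q_2* = 22.4771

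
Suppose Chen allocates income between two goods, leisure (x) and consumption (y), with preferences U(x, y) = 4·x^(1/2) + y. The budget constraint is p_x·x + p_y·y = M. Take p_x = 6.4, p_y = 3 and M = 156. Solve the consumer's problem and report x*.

Set MRS = p_x/p_y: 2·x^(−1/2) = p_x/p_y.
Solve: √x = 2·p_y/p_x, so x*(p_x,p_y) = (2·p_y/p_x)², and y* = (M − p_x·x*)/p_y.
Plugging in: x* = (2·3/6.4)² = 0.8789.

x* = 0.8789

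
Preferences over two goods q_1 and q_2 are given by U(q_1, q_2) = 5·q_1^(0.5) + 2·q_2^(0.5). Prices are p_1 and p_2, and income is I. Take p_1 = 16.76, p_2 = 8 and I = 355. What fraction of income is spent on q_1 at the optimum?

MRS = MU_q_1/MU_q_2 = (5/2)·(q_2/q_1)^(0.5). Set equal to p_1/p_2.
Solve for the ratio: q_2/q_1 = [(2/5)·p_1/p_2]^(2).
With the ratio pinned down, the budget gives q_1* = I/(p_1 + p_2·(q_2/q_1)) and q_2* = (q_2/q_1)·q_1*.
Numerically q_2/q_1 = 0.702244, so q_1* = 355/(16.76 + 8·0.702244) = 15.8638 and q_2* = 0.702244·15.8638 = 11.1403.
Expenditure on q_1: 16.76·15.8638 = 265.8778; share = 0.749.

share on q_1 = 0.749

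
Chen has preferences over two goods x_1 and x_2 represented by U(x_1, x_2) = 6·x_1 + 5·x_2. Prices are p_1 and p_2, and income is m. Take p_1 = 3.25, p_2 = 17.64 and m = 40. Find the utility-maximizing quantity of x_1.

x_1* = 12.3077

Numerically: x_1* = 12.3077, x_2* = 0.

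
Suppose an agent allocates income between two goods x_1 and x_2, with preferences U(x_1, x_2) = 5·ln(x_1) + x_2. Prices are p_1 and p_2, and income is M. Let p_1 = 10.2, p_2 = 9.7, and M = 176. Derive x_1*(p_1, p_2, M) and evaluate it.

x_1* = 4.7549

At the given prices: x_1* = 5·9.7/10.2 = 4.7549.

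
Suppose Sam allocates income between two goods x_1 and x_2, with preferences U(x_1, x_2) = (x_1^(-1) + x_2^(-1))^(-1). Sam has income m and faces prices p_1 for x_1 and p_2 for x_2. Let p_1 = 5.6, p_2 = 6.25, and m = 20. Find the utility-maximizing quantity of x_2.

x_2* = 1.6439

MU_x_1 ∝ x_1^(-2), MU_x_2 ∝ x_2^(-2), so MRS = (x_2/x_1)^(2) = p_1/p_2.
Hence x_2/x_1 = (p_1/p_2)^(1/(2)), i.e. raised to the 0.5 power.
Substitute x_2 = (x_2/x_1)·x_1 into the budget: x_1* = m/(p_1 + p_2·(x_2/x_1)).
Numerically x_2/x_1 = 0.946573, so x_1* = 20/(5.6 + 6.25·0.946573) = 1.7367 and x_2* = 0.946573·1.7367 = 1.6439.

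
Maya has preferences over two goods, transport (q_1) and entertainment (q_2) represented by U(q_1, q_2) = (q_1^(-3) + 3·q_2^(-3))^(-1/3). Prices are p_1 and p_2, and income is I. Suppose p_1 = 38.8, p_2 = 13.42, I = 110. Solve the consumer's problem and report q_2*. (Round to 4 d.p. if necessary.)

MU_q_1 ∝ q_1^(-4), MU_q_2 ∝ 3·q_2^(-4), so MRS = (1/3)·(q_2/q_1)^(4) = p_1/p_2.
Hence q_2/q_1 = (3·p_1/p_2)^(1/(4)), i.e. raised to the 0.25 power.
With the ratio pinned down, the budget gives q_1* = I/(p_1 + p_2·(q_2/q_1)) and q_2* = (q_2/q_1)·q_1*.
Numerically q_2/q_1 = 1.71613, so q_1* = 110/(38.8 + 13.42·1.71613) = 1.7791 and q_2* = 1.71613·1.7791 = 3.0531.

q_2* = 3.0531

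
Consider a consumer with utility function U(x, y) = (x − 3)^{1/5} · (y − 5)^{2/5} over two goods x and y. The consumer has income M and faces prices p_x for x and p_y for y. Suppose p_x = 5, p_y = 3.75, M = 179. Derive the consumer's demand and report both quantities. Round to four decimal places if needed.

x* = 12.6833, y* = 30.8222

After buying the subsistence bundle (3, 5), a share 1/3 of the remaining income goes to x: x* = 3 + 1/3·(M − 3p_x − 5p_y)/p_x.
Discretionary income = 179 − 3·5 − 5·3.75 = 145.25; x* = 3 + 1/3·145.25/5 = 12.6833; y* = 5 + 2/3·145.25/3.75 = 30.8222.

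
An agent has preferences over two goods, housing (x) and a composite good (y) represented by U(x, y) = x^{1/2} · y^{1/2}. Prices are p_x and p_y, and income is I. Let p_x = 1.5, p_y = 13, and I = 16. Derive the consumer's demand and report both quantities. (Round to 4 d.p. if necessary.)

MU_x/MU_y = (0.5·y)/(0.5·x); tangency sets this equal to p_x/p_y.
Rearranging, p_y·y = p_x·x. Substituting into the budget gives p_x·x·(1 + 1) = I.
Demand: x*(p_x,p_y,I) = 0.5·I/p_x and y* = 0.5·I/p_y.
At p_x=1.5, p_y=13, I=16: x* = 0.5·16/1.5 = 5.3333, y* = 0.6154.

x* = 5.3333, y* = 0.6154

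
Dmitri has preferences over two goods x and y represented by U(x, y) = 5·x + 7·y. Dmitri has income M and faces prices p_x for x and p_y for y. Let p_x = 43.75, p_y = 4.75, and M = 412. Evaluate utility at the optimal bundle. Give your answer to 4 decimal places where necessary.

Linear utility — the consumer picks whichever good has higher MU/price: 5/43.75 = 0.1143 vs 7/4.75 = 1.4737.
y gives more utility per dollar, so spend all income on y: y* = M/p_y, x* = 0.
Numerically: x* = 0, y* = 86.7368.
Utility at the optimum: U(0, 86.7368) = 607.1579.

V = 607.1579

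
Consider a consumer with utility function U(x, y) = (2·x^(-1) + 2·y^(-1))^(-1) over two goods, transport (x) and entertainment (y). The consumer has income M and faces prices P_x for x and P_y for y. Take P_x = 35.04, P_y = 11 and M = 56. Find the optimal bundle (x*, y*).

Numerically y/x = 1.784784, so x* = 56/(35.04 + 11·1.784784) = 1.0243 and y* = 1.784784·1.0243 = 1.8281.

x* = 1.0243, y* = 1.8281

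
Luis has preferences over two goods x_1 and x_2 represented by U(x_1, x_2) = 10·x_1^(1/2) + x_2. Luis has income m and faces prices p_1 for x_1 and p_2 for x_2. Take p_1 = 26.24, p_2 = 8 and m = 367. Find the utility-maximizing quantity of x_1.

x_1* = 2.3238

MU_x_1 = 5/√x_1, MU_x_2 = 1. Tangency: 5/√x_1 = p_1/p_2.
Solve: √x_1 = 5·p_2/p_1, so x_1*(p_1,p_2) = (5·p_2/p_1)², and x_2* = (m − p_1·x_1*)/p_2.
Plugging in: x_1* = (5·8/26.24)² = 2.3238.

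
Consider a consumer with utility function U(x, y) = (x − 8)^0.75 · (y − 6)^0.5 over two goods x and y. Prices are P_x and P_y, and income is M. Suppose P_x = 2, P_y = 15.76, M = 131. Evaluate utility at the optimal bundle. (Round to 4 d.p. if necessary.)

V = 2.8067

This is Cobb-Douglas in (x−8, y−6): tangency gives 0.75·P_y·(y−6) = 0.5·P_x·(x−8).
After buying the subsistence bundle (8, 6), a share 0.6 of the remaining income goes to x: x* = 8 + 0.6·(M − 8P_x − 6P_y)/P_x.
Discretionary income = 131 − 8·2 − 6·15.76 = 20.44; x* = 8 + 0.6·20.44/2 = 14.132; y* = 6 + 0.4·20.44/15.76 = 6.5188.
Utility at the optimum: U(14.132, 6.5188) = 2.8067.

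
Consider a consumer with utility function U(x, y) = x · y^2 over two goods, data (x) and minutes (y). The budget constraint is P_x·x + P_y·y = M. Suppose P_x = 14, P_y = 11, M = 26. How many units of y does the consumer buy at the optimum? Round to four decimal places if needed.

The MRS is (1/2)·y/x. Set MRS = P_x/P_y.
Rearranging, P_y·y = 2·P_x·x. Substituting into the budget gives P_x·x·(1 + 2) = M.
Demand: x*(P_x,P_y,M) = 1/3·M/P_x and y* = 2/3·M/P_y.
At P_x=14, P_y=11, M=26: y* = 2/3·26/11 = 1.5758.

y* = 1.5758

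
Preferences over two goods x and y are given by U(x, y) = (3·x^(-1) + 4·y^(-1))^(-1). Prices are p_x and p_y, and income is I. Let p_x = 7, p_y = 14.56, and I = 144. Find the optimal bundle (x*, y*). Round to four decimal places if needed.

MRS = MU_x/MU_y = (3/4)·(y/x)^(2). Set equal to p_x/p_y.
Solve for the ratio: y/x = [(4/3)·p_x/p_y]^(0.5).
Substitute y = (y/x)·x into the budget: x* = I/(p_x + p_y·(y/x)).
Numerically y/x = 0.800641, so x* = 144/(7 + 14.56·0.800641) = 7.7181 and y* = 0.800641·7.7181 = 6.1795.

x* = 7.7181, y* = 6.1795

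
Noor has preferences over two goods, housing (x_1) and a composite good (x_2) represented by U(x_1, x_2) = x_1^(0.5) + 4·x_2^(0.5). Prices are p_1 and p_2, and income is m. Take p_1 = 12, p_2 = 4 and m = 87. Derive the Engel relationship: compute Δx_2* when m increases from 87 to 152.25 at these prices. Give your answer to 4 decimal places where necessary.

MRS = MU_x_1/MU_x_2 = (1/4)·(x_2/x_1)^(0.5). Set equal to p_1/p_2.
Solve for the ratio: x_2/x_1 = [4·p_1/p_2]^(2).
Substitute x_2 = (x_2/x_1)·x_1 into the budget: x_1* = m/(p_1 + p_2·(x_2/x_1)).
Numerically x_2/x_1 = 144, so x_1* = 87/(12 + 4·144) = 0.148 and x_2* = 144·0.148 = 21.3061.
At m' = 152.25: x_2* = 37.2857. Change: 37.2857 − 21.3061 = 15.9796.

Δx_2* = 15.9796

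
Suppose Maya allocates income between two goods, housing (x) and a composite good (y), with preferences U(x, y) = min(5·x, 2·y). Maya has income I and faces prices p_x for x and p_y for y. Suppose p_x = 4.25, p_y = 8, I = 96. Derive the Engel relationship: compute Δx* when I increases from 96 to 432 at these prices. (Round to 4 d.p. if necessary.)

Δx* = 13.8557

With perfect complements, no substitution: consume in ratio x:y = 2:5.
Budget: p_x·x + p_y·(5/2)·x = I, so (2·p_x + 5·p_y)·x = 2·I.
Demand: x*(p_x,p_y,I) = 2·I/(2·p_x + 5·p_y), y* = 5·I/(2·p_x + 5·p_y).
Here 2·4.25 + 5·8 = 48.5, giving x* = 3.9588.
At I' = 432: x* = 17.8144. Change: 17.8144 − 3.9588 = 13.8557.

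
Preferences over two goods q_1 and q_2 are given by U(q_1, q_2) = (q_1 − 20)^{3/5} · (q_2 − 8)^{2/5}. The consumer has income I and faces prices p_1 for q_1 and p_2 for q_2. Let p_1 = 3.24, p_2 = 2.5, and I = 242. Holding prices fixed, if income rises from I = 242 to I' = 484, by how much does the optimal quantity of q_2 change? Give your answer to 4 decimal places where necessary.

Δq_2* = 38.72

This is Cobb-Douglas in (q_1−20, q_2−8): tangency gives 0.6·p_2·(q_2−8) = 0.4·p_1·(q_1−20).
Substituting into the budget: q_1* = 20 + 0.6·(I − 20·p_1 − 8·p_2)/p_1, and q_2* = 8 + 0.4·(…)/p_2.
Discretionary income = 242 − 20·3.24 − 8·2.5 = 157.2; q_2* = 8 + 0.4·157.2/2.5 = 33.152.
At I' = 484: q_2* = 71.872. Change: 71.872 − 33.152 = 38.72.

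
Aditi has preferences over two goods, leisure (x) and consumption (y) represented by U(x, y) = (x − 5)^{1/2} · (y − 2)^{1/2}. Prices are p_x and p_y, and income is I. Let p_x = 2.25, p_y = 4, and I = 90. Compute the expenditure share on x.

Substituting into the budget: x* = 5 + 0.5·(I − 5·p_x − 2·p_y)/p_x, and y* = 2 + 0.5·(…)/p_y.
Discretionary income = 90 − 5·2.25 − 2·4 = 70.75; x* = 5 + 0.5·70.75/2.25 = 20.7222; y* = 2 + 0.5·70.75/4 = 10.8438.
Expenditure on x: 2.25·20.7222 = 46.625; share = 0.5181.

share on x = 0.5181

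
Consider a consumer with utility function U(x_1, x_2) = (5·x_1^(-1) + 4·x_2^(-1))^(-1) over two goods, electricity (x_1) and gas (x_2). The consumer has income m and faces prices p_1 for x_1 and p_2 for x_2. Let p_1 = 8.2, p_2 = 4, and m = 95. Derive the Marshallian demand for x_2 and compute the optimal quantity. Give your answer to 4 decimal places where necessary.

x_2* = 9.1319

MRS = MU_x_1/MU_x_2 = (5/4)·(x_2/x_1)^(2). Set equal to p_1/p_2.
Solve for the ratio: x_2/x_1 = [(4/5)·p_1/p_2]^(0.5).
Substitute x_2 = (x_2/x_1)·x_1 into the budget: x_1* = m/(p_1 + p_2·(x_2/x_1)).
Numerically x_2/x_1 = 1.280625, so x_1* = 95/(8.2 + 4·1.280625) = 7.1308 and x_2* = 1.280625·7.1308 = 9.1319.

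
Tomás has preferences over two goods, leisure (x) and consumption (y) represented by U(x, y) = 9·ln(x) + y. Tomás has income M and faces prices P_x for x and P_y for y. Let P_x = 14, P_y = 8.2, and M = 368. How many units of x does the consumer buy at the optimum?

MU_x = 9/x, MU_y = 1. Tangency: 9/x = P_x/P_y.
So x*(P_x,P_y) = 9·P_y/P_x, independent of income; and y* = (M − 9·P_y)/P_y.
At the given prices: x* = 9·8.2/14 = 5.2714.

x* = 5.2714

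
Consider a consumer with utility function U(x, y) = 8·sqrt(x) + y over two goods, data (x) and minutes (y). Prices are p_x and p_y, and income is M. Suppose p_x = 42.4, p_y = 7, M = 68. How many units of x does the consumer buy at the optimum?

x* = 0.4361

Set MRS = p_x/p_y: 4·x^(−1/2) = p_x/p_y.
Thus x* = (4·p_y/p_x)² — independent of M — with the rest of income spent on y.
Plugging in: x* = (4·7/42.4)² = 0.4361.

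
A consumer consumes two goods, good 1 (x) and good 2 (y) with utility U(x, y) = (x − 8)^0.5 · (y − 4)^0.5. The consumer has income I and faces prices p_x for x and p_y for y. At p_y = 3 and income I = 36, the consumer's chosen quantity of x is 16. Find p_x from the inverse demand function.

MRS = (y−4)/(x−8). Tangency with p_x/p_y gives y−4 = (p_x/p_y)·(x−8).
After buying the subsistence bundle (8, 4), a share 0.5 of the remaining income goes to x: x* = 8 + 0.5·(I − 8p_x − 4p_y)/p_x.
Set x* = 16 in the demand function and solve for p_x: p_x = 1.

p_x = 1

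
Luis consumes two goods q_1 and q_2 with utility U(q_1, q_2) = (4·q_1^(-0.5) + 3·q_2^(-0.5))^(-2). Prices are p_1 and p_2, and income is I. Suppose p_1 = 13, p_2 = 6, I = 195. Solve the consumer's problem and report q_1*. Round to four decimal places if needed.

MU_q_1 ∝ 4·q_1^(-1.5), MU_q_2 ∝ 3·q_2^(-1.5), so MRS = (4/3)·(q_2/q_1)^(1.5) = p_1/p_2.
Solve for the ratio: q_2/q_1 = [(3/4)·p_1/p_2]^(2/3).
With the ratio pinned down, the budget gives q_1* = I/(p_1 + p_2·(q_2/q_1)) and q_2* = (q_2/q_1)·q_1*.
Numerically q_2/q_1 = 1.382194, so q_1* = 195/(13 + 6·1.382194) = 9.1579.

q_1* = 9.1579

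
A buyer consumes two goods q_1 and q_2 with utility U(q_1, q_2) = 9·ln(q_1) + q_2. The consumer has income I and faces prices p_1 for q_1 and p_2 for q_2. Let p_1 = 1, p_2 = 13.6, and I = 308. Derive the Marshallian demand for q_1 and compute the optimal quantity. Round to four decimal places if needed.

q_1* = 122.4

Set MRS = p_1/p_2: (9/q_1)/1 = p_1/p_2.
So q_1*(p_1,p_2) = 9·p_2/p_1, independent of income; and q_2* = (I − 9·p_2)/p_2.
At the given prices: q_1* = 9·13.6/1 = 122.4.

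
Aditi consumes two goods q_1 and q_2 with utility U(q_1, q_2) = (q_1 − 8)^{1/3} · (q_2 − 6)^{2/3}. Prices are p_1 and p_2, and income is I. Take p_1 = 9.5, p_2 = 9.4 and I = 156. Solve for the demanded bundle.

q_1* = 8.8281, q_2* = 7.6738

This is Cobb-Douglas in (q_1−8, q_2−6): tangency gives 1/3·p_2·(q_2−6) = 2/3·p_1·(q_1−8).
After buying the subsistence bundle (8, 6), a share 1/3 of the remaining income goes to q_1: q_1* = 8 + 1/3·(I − 8p_1 − 6p_2)/p_1.
Discretionary income = 156 − 8·9.5 − 6·9.4 = 23.6; q_1* = 8 + 1/3·23.6/9.5 = 8.8281; q_2* = 6 + 2/3·23.6/9.4 = 7.6738.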